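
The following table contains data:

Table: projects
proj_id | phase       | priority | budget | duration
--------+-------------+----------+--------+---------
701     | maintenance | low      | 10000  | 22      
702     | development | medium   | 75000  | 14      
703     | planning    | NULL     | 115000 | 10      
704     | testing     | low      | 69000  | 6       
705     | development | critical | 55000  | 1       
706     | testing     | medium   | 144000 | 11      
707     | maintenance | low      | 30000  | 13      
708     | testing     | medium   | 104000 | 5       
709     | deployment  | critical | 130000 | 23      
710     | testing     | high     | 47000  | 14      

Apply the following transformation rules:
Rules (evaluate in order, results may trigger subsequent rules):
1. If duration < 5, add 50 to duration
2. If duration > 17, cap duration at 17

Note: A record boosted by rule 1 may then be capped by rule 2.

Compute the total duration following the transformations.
124

Step 1: Apply rule 1 to records with duration < 5
  - 1 records get bonus of 50
  - Of these, 1 records then exceed 17 and get capped
Step 2: Apply rule 2 to records with duration > 17
  - 2 records (original) are capped
Step 3: Calculate final sum = 124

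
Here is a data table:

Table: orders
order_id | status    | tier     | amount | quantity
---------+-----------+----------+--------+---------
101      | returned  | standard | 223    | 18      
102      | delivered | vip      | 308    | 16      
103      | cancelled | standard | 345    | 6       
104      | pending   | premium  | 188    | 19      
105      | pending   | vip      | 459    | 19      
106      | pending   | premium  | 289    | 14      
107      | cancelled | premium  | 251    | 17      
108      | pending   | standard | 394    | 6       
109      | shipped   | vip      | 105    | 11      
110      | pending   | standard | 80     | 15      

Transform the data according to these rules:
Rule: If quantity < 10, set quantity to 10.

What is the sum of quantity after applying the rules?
149

Step 1: 2 records have quantity < 10
Step 2: These records originally summed to 12
Step 3: After setting to minimum: 2 × 10 = 20
Step 4: Unaffected records sum: 129
Step 5: Final sum = 20 + 129 = 149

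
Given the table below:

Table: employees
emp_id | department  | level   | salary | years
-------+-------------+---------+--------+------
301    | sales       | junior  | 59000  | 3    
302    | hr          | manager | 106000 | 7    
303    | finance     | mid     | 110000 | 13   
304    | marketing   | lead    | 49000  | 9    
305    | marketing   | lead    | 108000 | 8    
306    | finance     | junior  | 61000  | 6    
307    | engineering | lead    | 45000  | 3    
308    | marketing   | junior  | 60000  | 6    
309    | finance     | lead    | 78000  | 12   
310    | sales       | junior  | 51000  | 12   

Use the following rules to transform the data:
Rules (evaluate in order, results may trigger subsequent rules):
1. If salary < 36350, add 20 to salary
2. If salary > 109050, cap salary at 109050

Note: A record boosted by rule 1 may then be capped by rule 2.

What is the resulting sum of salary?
726050

Step 1: Apply rule 1 to records with salary < 36350
  - 0 records get bonus of 20
  - Of these, 0 records then exceed 109050 and get capped
Step 2: Apply rule 2 to records with salary > 109050
  - 1 records (original) are capped
Step 3: Calculate final sum = 726050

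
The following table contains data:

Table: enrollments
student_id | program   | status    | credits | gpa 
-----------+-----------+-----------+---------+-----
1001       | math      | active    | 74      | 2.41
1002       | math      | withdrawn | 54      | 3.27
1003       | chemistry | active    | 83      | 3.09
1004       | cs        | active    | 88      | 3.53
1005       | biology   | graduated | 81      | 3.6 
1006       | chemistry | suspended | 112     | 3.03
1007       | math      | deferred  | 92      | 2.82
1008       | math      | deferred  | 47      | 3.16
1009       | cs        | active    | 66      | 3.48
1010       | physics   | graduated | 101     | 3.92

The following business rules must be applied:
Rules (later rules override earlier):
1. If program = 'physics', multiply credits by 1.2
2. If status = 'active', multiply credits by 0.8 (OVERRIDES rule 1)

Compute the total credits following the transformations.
756.0

Step 1: Rule 2 takes priority for records with status = 'active'
  - 4 records: 311 × 0.8 = 248.8
Step 2: Rule 1 applies to remaining records with program = 'physics'
  - 1 records: 101 × 1.2 = 121.2
Step 3: Other records unchanged: 386
Step 4: Final sum = 248.8 + 121.2 + 386 = 756.0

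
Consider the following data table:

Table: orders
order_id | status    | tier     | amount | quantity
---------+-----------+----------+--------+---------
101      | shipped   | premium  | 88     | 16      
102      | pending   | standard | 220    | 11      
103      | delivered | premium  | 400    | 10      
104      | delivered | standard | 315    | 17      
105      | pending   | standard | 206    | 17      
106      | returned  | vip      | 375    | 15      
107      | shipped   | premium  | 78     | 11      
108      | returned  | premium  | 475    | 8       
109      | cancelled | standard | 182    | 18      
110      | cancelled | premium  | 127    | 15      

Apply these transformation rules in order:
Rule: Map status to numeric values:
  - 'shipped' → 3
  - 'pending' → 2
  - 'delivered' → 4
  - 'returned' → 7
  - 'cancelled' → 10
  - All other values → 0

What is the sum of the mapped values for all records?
52

Step 1: Apply mapping to each record
Step 2: Count by status:
  'shipped': 2 records × 3 = 6
  'pending': 2 records × 2 = 4
  'delivered': 2 records × 4 = 8
  'returned': 2 records × 7 = 14
  'cancelled': 2 records × 10 = 20
Step 3: Sum all mapped values = 52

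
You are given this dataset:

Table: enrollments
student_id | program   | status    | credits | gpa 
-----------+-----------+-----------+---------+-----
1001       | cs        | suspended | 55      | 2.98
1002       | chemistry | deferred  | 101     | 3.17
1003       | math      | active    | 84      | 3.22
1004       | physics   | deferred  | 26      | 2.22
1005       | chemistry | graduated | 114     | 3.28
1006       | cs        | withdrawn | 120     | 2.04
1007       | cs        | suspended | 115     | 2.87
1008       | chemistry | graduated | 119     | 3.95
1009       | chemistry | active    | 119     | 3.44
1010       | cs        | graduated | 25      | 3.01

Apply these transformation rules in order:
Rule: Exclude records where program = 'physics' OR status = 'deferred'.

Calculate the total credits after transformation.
751

Step 1: Find records where program = 'physics' OR status = 'deferred'
Step 2: 2 records match, summing to 127
Step 3: Original sum: 878
Step 4: Remaining sum = 878 - 127 = 751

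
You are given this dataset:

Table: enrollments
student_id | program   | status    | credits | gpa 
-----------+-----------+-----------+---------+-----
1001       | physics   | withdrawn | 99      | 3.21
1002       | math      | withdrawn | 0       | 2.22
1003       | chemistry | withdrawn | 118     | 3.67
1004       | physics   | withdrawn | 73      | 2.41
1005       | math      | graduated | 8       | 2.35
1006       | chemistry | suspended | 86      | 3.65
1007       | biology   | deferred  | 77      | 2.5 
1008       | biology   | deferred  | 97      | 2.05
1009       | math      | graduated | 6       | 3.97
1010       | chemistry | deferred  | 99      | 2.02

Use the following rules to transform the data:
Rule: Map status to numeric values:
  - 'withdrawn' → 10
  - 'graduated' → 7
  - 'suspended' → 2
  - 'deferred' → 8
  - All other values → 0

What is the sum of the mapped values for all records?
80

Step 1: Apply mapping to each record
Step 2: Count by status:
  'withdrawn': 4 records × 10 = 40
  'graduated': 2 records × 7 = 14
  'suspended': 1 records × 2 = 2
  'deferred': 3 records × 8 = 24
Step 3: Sum all mapped values = 80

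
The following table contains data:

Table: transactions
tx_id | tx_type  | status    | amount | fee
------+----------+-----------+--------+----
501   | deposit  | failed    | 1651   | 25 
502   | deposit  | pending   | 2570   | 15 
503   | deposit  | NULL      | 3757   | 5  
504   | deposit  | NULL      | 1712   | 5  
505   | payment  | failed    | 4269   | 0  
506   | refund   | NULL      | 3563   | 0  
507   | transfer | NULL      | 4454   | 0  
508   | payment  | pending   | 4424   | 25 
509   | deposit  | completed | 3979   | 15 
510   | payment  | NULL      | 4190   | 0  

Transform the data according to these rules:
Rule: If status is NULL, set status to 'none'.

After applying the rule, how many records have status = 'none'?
5

Step 1: Count records where status IS NULL
Step 2: Found 5 records with NULL status
Step 3: These records will have status set to 'none'
Step 4: Records already having status = 'none': 0
Step 5: Answer: 5 + 0 = 5 records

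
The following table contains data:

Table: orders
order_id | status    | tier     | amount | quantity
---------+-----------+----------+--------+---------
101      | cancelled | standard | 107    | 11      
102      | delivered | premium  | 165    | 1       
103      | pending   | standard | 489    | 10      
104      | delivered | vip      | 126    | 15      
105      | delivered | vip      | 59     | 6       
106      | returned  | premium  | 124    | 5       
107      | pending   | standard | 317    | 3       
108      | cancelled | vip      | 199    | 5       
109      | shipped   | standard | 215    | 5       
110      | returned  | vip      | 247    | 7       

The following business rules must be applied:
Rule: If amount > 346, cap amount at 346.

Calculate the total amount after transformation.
1905

Step 1: 1 records have amount > 346
Step 2: These records originally summed to 489
Step 3: After capping: 1 × 346 = 346
Step 4: Unaffected records sum: 1559
Step 5: Final sum = 346 + 1559 = 1905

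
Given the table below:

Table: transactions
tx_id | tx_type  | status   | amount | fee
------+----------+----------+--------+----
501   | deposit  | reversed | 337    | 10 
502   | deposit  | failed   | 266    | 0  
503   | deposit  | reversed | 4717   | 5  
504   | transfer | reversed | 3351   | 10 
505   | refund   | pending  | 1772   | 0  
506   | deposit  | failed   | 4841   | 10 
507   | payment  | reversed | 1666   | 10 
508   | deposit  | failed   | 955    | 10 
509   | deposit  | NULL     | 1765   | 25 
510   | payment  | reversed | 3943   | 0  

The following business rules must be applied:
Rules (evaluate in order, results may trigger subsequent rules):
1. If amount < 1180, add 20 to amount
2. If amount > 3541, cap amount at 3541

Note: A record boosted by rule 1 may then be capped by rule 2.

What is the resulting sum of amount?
20795

Step 1: Apply rule 1 to records with amount < 1180
  - 3 records get bonus of 20
  - Of these, 0 records then exceed 3541 and get capped
Step 2: Apply rule 2 to records with amount > 3541
  - 3 records (original) are capped
Step 3: Calculate final sum = 20795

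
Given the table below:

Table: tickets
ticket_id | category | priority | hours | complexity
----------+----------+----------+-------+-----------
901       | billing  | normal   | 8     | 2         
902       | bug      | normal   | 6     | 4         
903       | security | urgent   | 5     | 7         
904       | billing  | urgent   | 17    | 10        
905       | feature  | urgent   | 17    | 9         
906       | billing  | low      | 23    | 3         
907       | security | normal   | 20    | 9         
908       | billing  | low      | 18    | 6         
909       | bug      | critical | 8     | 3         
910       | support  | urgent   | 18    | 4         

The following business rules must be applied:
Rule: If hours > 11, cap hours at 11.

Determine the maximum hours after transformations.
11

Step 1: Original maximum hours = 23
Step 2: Apply cap at 11
Step 3: 6 records had hours > 11 and were capped
Step 4: Maximum after transformation = 11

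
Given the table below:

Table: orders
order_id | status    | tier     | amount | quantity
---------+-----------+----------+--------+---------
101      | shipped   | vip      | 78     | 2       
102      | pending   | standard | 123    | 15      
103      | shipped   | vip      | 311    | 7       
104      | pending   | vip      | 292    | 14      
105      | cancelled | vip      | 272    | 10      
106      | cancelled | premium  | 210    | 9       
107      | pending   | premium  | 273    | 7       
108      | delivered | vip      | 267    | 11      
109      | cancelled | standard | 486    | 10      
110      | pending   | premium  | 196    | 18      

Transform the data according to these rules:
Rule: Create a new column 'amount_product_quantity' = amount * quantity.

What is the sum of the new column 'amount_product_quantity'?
26112

Step 1: For each record, compute amount * quantity
Example calculations:
  78 * 2 = 156
  123 * 15 = 1845
  311 * 7 = 2177
  ...
Step 2: Sum all derived values
Step 3: Total = 26112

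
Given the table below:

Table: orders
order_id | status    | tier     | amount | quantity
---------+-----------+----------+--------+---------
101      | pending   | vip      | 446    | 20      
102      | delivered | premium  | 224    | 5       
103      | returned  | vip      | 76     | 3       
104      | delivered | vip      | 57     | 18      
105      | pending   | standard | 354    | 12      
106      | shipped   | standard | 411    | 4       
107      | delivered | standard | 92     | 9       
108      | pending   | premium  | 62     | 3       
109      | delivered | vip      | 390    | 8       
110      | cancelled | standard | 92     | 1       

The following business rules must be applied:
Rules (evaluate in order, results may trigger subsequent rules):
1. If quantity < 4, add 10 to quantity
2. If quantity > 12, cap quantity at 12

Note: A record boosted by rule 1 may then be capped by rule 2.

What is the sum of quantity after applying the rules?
97

Step 1: Apply rule 1 to records with quantity < 4
  - 3 records get bonus of 10
  - Of these, 2 records then exceed 12 and get capped
Step 2: Apply rule 2 to records with quantity > 12
  - 2 records (original) are capped
Step 3: Calculate final sum = 97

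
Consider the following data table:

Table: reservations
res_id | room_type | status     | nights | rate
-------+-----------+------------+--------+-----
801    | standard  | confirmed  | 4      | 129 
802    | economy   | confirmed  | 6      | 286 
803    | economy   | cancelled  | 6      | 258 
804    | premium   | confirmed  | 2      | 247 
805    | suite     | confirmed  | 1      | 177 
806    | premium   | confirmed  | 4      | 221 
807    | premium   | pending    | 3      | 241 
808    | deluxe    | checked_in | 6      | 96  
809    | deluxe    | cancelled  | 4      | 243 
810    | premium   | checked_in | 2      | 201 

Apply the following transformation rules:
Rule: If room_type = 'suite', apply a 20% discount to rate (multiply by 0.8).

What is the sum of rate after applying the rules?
2063.6

Step 1: Records with room_type = 'suite' have total rate = 177
Step 2: Apply multiplier: 177 × 0.8 = 141.6
Step 3: Other records total: 1922
Step 4: Final sum = 141.6 + 1922 = 2063.6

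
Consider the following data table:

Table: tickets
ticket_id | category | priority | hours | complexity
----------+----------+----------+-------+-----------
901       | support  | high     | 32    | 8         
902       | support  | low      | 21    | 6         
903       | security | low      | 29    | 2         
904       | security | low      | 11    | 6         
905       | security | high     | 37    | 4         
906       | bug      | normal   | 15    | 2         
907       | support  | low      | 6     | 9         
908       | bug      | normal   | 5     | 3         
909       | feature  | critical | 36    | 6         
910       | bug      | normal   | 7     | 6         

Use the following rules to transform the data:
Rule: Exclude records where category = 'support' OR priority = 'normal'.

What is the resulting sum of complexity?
18

Step 1: Find records where category = 'support' OR priority = 'normal'
Step 2: 6 records match, summing to 34
Step 3: Original sum: 52
Step 4: Remaining sum = 52 - 34 = 18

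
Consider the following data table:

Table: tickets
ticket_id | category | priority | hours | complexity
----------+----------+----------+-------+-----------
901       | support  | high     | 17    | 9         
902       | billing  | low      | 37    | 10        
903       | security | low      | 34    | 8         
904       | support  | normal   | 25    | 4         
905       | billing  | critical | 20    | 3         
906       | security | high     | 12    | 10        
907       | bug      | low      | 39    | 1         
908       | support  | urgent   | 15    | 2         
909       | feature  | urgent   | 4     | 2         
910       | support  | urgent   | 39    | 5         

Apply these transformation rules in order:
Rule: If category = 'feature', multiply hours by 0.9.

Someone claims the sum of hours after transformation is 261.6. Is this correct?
No, the correct result is 241.6.

Step 1: Calculate the correct sum after transformation
Step 2: Apply multiplier 0.9 to records where category = 'feature'
Step 3: Correct result = 241.6
Step 4: Claimed result = 261.6
Step 5: 241.6 ≠ 261.6
Conclusion: The claimed result is incorrect. The correct answer is 241.6.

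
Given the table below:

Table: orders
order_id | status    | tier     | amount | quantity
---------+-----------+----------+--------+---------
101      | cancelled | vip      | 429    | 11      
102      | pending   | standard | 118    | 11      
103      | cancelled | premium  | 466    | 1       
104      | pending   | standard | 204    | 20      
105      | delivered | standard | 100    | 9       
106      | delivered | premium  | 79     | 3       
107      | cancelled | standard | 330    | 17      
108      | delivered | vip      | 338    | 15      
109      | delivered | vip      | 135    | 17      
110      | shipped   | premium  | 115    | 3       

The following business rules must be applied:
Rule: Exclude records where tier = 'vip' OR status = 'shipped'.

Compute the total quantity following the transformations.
61

Step 1: Find records where tier = 'vip' OR status = 'shipped'
Step 2: 4 records match, summing to 46
Step 3: Original sum: 107
Step 4: Remaining sum = 107 - 46 = 61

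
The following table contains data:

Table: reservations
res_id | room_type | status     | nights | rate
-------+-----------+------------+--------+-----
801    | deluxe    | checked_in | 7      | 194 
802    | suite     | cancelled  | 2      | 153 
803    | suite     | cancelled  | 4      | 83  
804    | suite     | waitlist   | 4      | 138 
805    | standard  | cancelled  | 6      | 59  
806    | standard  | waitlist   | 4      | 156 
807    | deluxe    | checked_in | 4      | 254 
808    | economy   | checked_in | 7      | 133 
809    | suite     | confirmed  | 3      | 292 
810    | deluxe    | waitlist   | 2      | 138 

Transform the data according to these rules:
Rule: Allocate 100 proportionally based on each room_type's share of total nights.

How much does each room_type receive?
deluxe: 30.23, economy: 16.28, standard: 23.26, suite: 30.23

Step 1: Calculate total nights = 43
Step 2: Calculate each room_type's proportion:
  deluxe: 13/43 = 30.23% → 30.23
  economy: 7/43 = 16.28% → 16.28
  standard: 10/43 = 23.26% → 23.26
  suite: 13/43 = 30.23% → 30.23
Step 3: Verify: sum of allocations ≈ 100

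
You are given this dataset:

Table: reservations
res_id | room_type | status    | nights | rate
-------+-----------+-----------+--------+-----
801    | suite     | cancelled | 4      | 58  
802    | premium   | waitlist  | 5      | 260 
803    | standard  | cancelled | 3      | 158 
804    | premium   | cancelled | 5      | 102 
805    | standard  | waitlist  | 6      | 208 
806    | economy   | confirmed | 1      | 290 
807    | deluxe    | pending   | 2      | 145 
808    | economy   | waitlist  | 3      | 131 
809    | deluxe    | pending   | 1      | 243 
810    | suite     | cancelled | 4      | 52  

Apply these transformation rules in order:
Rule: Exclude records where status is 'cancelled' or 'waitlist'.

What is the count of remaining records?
3

Step 1: Count records to exclude
  - 4 (cancelled) + 3 (waitlist) = 7 records
Step 2: Total records: 10
Step 3: Remaining = 10 - 7 = 3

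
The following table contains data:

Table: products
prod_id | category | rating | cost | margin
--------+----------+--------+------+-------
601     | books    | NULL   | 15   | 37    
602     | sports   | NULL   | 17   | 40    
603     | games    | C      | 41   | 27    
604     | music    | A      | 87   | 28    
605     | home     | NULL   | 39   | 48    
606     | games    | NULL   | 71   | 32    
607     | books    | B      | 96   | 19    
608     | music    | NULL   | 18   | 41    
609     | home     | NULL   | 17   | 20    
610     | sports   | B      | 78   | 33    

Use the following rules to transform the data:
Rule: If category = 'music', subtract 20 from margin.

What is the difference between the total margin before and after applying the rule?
40

Step 1: Original sum of margin = 325
Step 2: 2 records have category = 'music'
Step 3: Each affected record changes by -20
Step 4: Total change = 2 × -20 = -40
Step 5: New sum = 325 + -40 = 285
Step 6: Difference = |285 - 325| = 40
        (Sum decreased by 40)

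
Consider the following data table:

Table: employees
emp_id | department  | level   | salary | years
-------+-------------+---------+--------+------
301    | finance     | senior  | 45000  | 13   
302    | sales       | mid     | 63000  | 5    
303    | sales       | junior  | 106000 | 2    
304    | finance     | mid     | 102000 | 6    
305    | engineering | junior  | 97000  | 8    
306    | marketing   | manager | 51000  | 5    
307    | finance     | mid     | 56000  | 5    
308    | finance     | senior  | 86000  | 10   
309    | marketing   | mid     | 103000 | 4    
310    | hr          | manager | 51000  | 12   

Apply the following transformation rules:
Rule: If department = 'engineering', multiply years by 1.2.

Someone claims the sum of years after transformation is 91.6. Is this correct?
No, the correct result is 71.6.

Step 1: Calculate the correct sum after transformation
Step 2: Apply multiplier 1.2 to records where department = 'engineering'
Step 3: Correct result = 71.6
Step 4: Claimed result = 91.6
Step 5: 71.6 ≠ 91.6
Conclusion: The claimed result is incorrect. The correct answer is 71.6.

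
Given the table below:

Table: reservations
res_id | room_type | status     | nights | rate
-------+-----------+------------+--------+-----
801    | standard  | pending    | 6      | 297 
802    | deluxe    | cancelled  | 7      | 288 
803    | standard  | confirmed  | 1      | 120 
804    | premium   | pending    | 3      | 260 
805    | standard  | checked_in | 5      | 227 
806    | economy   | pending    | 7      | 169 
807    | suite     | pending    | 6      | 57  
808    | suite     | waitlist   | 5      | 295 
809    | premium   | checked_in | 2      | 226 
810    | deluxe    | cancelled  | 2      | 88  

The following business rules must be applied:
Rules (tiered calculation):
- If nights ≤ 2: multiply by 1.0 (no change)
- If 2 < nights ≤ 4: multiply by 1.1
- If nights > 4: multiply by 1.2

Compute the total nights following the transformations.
51.5

Step 1: Tier 1 (nights ≤ 2): 3 records, sum = 5 × 1.0 = 5.0
Step 2: Tier 2 (2 < nights ≤ 4): 1 records, sum = 3 × 1.1 = 3.3
Step 3: Tier 3 (nights > 4): 6 records, sum = 36 × 1.2 = 43.2
Step 4: Final sum = 5.0 + 3.3 + 43.2 = 51.5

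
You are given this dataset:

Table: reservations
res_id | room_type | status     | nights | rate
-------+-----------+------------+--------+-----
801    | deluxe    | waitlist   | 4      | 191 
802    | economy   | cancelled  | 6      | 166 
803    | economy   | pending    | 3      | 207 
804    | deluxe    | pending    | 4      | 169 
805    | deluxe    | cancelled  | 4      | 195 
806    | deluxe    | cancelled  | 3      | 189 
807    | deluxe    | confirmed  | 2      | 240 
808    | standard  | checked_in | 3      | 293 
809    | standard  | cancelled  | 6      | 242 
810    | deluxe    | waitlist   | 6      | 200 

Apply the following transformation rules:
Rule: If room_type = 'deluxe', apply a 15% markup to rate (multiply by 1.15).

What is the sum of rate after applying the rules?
2269.6

Step 1: Records with room_type = 'deluxe' have total rate = 1184
Step 2: Apply multiplier: 1184 × 1.15 = 1361.6
Step 3: Other records total: 908
Step 4: Final sum = 1361.6 + 908 = 2269.6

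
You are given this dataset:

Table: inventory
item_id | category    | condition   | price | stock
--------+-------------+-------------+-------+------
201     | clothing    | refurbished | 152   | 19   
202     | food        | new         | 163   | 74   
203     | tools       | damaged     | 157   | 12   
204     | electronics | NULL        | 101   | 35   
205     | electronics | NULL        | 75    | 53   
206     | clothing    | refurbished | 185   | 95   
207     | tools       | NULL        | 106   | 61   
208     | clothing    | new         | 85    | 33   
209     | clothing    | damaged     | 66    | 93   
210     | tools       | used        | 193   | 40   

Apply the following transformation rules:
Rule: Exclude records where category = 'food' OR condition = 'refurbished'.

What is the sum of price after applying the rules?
783

Step 1: Find records where category = 'food' OR condition = 'refurbished'
Step 2: 3 records match, summing to 500
Step 3: Original sum: 1283
Step 4: Remaining sum = 1283 - 500 = 783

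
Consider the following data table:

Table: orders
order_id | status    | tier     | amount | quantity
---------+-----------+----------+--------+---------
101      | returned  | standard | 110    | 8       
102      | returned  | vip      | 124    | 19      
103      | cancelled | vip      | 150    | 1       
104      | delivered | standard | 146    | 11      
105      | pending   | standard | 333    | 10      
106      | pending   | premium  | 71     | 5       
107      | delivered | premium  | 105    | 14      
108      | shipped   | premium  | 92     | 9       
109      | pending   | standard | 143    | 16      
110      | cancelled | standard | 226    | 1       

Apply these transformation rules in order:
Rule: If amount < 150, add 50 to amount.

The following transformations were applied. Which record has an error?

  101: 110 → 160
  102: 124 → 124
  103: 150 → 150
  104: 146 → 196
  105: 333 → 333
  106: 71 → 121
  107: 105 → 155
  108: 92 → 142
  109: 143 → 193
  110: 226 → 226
Record 102 has an error. The correct transformed value should be 174, not 124.

Step 1: Check each record against the rule
Step 2: Record 102 has amount = 124
Step 3: Since 124 < 150, the bonus should have been applied
Step 4: Correct value = 174, but claimed value = 124
Conclusion: Record 102 has the error.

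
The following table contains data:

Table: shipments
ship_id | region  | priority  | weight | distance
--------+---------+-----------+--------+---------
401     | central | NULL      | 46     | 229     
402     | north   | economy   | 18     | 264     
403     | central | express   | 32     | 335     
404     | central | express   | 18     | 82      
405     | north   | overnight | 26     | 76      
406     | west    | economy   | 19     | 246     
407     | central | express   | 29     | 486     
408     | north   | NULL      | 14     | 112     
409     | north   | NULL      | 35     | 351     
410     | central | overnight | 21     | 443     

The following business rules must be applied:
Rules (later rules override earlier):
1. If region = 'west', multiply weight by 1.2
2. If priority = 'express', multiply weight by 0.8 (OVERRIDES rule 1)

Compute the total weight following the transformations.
246.0

Step 1: Rule 2 takes priority for records with priority = 'express'
  - 3 records: 79 × 0.8 = 63.2
Step 2: Rule 1 applies to remaining records with region = 'west'
  - 1 records: 19 × 1.2 = 22.8
Step 3: Other records unchanged: 160
Step 4: Final sum = 63.2 + 22.8 + 160 = 246.0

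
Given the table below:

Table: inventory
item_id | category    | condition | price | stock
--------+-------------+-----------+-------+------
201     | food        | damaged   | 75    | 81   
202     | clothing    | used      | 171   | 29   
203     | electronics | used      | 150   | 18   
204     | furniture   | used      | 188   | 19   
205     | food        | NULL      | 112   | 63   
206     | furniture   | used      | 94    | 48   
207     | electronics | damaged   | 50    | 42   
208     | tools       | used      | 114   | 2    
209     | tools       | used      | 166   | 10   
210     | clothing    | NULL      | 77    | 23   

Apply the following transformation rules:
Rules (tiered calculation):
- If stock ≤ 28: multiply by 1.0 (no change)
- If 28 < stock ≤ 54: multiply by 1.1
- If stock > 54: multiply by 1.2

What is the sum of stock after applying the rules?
375.7

Step 1: Tier 1 (stock ≤ 28): 5 records, sum = 72 × 1.0 = 72.0
Step 2: Tier 2 (28 < stock ≤ 54): 3 records, sum = 119 × 1.1 = 130.9
Step 3: Tier 3 (stock > 54): 2 records, sum = 144 × 1.2 = 172.8
Step 4: Final sum = 72.0 + 130.9 + 172.8 = 375.7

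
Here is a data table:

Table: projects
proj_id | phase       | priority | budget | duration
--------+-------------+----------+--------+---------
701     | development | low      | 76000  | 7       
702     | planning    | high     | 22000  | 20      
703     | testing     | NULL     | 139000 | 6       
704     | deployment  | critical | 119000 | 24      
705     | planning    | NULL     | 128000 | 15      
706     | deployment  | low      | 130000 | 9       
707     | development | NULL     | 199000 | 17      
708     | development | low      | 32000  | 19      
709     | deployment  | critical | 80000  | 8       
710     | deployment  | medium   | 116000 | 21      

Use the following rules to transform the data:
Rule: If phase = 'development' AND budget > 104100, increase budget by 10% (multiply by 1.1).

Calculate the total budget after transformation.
1060900.0

Step 1: Find records where phase = 'development' AND budget > 104100
Step 2: 1 records match, summing to 199000
Step 3: After multiplier: 199000 × 1.1 = 218900.0
Step 4: Unaffected records sum: 842000
Step 5: Final sum = 218900.0 + 842000 = 1060900.0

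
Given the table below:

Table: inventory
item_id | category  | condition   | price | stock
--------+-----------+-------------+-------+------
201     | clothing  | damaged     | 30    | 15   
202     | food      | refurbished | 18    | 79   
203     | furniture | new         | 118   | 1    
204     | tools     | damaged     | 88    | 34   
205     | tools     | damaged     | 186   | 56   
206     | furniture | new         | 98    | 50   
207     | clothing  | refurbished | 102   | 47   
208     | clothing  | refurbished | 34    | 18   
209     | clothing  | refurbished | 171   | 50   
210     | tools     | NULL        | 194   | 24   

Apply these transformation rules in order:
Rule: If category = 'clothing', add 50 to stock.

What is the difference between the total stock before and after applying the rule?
200

Step 1: Original sum of stock = 374
Step 2: 4 records have category = 'clothing'
Step 3: Each affected record changes by 50
Step 4: Total change = 4 × 50 = 200
Step 5: New sum = 374 + 200 = 574
Step 6: Difference = |574 - 374| = 200
        (Sum increased by 200)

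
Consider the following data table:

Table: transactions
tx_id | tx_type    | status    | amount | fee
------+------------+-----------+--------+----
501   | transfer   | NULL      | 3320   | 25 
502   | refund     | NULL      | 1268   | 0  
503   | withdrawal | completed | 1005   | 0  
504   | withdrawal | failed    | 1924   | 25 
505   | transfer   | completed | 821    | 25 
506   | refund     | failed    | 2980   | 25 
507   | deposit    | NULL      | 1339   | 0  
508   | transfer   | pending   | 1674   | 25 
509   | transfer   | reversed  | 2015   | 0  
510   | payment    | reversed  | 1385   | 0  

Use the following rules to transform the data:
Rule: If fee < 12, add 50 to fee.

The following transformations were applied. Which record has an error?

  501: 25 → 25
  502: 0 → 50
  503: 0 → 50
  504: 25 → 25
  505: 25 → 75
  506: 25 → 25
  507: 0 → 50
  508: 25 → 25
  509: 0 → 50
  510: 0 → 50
Record 505 has an error. The correct transformed value should be 25, not 75.

Step 1: Check each record against the rule
Step 2: Record 505 has fee = 25
Step 3: Since 25 >= 12, the bonus should not have been applied
Step 4: Correct value = 25, but claimed value = 75
Conclusion: Record 505 has the error.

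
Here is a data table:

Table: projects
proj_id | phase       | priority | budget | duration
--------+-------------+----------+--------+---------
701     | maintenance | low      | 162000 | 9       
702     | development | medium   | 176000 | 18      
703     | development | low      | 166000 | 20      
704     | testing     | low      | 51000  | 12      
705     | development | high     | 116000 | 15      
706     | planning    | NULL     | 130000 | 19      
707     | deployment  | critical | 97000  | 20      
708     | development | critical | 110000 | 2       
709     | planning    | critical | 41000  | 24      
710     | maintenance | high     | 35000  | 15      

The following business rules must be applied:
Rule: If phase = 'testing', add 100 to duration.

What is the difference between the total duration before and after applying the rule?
100

Step 1: Original sum of duration = 154
Step 2: 1 records have phase = 'testing'
Step 3: Each affected record changes by 100
Step 4: Total change = 1 × 100 = 100
Step 5: New sum = 154 + 100 = 254
Step 6: Difference = |254 - 154| = 100
        (Sum increased by 100)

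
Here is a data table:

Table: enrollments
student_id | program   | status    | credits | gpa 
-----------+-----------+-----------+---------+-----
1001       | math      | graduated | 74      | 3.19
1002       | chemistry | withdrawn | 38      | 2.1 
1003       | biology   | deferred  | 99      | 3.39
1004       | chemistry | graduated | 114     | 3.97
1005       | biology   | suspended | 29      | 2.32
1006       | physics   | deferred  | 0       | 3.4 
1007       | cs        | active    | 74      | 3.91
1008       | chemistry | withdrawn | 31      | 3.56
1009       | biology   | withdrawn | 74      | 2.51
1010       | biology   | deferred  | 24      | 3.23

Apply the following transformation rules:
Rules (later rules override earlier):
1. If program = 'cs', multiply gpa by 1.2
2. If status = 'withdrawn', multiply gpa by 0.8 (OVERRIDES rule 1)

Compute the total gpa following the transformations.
30.73

Step 1: Rule 2 takes priority for records with status = 'withdrawn'
  - 3 records: 8.17 × 0.8 = 6.54
Step 2: Rule 1 applies to remaining records with program = 'cs'
  - 1 records: 3.91 × 1.2 = 4.69
Step 3: Other records unchanged: 19.5
Step 4: Final sum = 6.54 + 4.69 + 19.5 = 30.73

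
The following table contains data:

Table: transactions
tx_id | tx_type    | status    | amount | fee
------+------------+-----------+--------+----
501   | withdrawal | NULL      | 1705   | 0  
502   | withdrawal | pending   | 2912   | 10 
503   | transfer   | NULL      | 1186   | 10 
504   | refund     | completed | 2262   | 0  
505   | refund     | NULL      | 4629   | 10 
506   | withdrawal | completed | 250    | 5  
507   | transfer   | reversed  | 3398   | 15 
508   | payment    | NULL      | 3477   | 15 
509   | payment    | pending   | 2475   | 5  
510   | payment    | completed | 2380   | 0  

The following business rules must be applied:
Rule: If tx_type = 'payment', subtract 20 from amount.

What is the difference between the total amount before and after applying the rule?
60

Step 1: Original sum of amount = 24674
Step 2: 3 records have tx_type = 'payment'
Step 3: Each affected record changes by -20
Step 4: Total change = 3 × -20 = -60
Step 5: New sum = 24674 + -60 = 24614
Step 6: Difference = |24614 - 24674| = 60
        (Sum decreased by 60)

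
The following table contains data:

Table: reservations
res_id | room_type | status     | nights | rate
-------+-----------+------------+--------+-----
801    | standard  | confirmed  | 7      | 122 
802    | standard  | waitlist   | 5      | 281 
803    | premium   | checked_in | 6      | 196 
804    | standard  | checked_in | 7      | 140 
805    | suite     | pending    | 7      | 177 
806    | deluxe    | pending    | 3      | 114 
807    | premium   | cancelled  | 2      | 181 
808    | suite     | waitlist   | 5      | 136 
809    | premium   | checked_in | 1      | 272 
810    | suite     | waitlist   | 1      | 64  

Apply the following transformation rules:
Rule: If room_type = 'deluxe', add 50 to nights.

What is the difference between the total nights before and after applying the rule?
50

Step 1: Original sum of nights = 44
Step 2: 1 records have room_type = 'deluxe'
Step 3: Each affected record changes by 50
Step 4: Total change = 1 × 50 = 50
Step 5: New sum = 44 + 50 = 94
Step 6: Difference = |94 - 44| = 50
        (Sum increased by 50)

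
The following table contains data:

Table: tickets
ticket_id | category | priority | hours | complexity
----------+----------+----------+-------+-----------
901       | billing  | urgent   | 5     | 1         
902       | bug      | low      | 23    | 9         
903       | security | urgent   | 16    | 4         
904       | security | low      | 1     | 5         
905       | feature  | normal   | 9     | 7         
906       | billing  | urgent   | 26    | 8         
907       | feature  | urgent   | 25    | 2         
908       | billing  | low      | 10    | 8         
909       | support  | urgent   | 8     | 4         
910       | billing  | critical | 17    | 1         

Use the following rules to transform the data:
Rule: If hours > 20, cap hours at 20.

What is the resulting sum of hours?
126

Step 1: 3 records have hours > 20
Step 2: These records originally summed to 74
Step 3: After capping: 3 × 20 = 60
Step 4: Unaffected records sum: 66
Step 5: Final sum = 60 + 66 = 126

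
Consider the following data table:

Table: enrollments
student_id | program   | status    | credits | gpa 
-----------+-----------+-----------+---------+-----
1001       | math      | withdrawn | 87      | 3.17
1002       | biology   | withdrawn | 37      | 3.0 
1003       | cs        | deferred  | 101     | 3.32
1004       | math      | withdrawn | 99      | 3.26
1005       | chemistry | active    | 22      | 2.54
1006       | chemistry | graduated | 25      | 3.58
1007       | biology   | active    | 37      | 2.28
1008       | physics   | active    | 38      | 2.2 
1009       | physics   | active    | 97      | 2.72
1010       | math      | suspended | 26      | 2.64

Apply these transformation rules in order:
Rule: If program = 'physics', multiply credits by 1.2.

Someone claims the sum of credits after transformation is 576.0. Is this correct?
No, the correct result is 596.0.

Step 1: Calculate the correct sum after transformation
Step 2: Apply multiplier 1.2 to records where program = 'physics'
Step 3: Correct result = 596.0
Step 4: Claimed result = 576.0
Step 5: 596.0 ≠ 576.0
Conclusion: The claimed result is incorrect. The correct answer is 596.0.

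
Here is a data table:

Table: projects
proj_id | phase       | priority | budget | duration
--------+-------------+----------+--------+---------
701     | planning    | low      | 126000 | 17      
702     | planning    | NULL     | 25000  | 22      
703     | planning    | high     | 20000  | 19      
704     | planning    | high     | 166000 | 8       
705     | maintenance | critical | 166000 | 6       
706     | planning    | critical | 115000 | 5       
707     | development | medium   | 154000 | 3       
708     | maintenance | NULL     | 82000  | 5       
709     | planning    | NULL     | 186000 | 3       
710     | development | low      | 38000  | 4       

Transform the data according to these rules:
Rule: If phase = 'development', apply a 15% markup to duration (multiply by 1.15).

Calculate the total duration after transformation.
93.05

Step 1: Records with phase = 'development' have total duration = 7
Step 2: Apply multiplier: 7 × 1.15 = 8.05
Step 3: Other records total: 85
Step 4: Final sum = 8.05 + 85 = 93.05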